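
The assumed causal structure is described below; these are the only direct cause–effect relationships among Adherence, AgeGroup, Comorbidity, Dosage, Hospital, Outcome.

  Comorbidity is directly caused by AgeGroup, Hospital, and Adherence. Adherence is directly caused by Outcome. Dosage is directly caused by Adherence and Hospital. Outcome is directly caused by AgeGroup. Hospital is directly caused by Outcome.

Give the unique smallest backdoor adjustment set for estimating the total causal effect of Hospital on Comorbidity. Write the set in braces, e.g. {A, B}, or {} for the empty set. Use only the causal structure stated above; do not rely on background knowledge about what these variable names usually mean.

Variables eligible for adjustment (non-descendants of Hospital, excluding Hospital and Comorbidity): {Adherence, AgeGroup, Outcome}.
Backdoor paths from Hospital to Comorbidity:
  P1: Hospital <- Outcome <- AgeGroup -> Comorbidity
  P2: Hospital <- Outcome -> Adherence -> Comorbidity
The empty set is not sufficient: P1 (Hospital <- Outcome <- AgeGroup -> Comorbidity) has no collider blocking it and no conditioned non-collider, so it is open.
Try {Outcome}:
  P1: blocked at chain node Outcome ∈ conditioning set.
  P2: blocked at fork node Outcome ∈ conditioning set.
{Outcome} contains no descendant of Hospital and blocks every backdoor path.
No other singleton works — e.g. {AgeGroup} leaves P2 open — so {Outcome} is the unique smallest valid adjustment set.

{Outcome}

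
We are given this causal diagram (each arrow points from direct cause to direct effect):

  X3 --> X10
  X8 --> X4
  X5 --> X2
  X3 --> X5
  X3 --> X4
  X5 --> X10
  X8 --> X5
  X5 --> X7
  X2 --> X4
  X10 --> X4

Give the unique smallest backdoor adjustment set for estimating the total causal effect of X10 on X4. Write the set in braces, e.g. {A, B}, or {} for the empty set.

Variables eligible for adjustment (non-descendants of X10, excluding X10 and X4): {X2, X3, X5, X7, X8}.
Backdoor paths from X10 to X4:
  P1: X10 <- X3 -> X5 <- X8 -> X4
  P2: X10 <- X3 -> X5 -> X2 -> X4
  P3: X10 <- X3 -> X4
  P4: X10 <- X5 <- X3 -> X4
  P5: X10 <- X5 <- X8 -> X4
  P6: X10 <- X5 -> X2 -> X4
The empty set is not sufficient: P2 (X10 <- X3 -> X5 -> X2 -> X4) has no collider blocking it and no conditioned non-collider, so it is open.
Try {X3, X5}:
  P1: blocked at fork node X3 ∈ conditioning set.
  P2: blocked at fork node X3 ∈ conditioning set.
  P3: blocked at fork node X3 ∈ conditioning set.
  P4: blocked at chain node X5 ∈ conditioning set.
  P5: blocked at chain node X5 ∈ conditioning set.
  P6: blocked at fork node X5 ∈ conditioning set.
{X3, X5} contains no descendant of X10 and blocks every backdoor path.
Every element of {X3, X5} is needed (dropping X3 leaves P1 open; dropping X5 leaves P5 open), so no proper subset is valid.
Among all size-2 subsets of the eligible variables, only {X3, X5} blocks every backdoor path, so it is the unique smallest valid adjustment set.

{X3, X5}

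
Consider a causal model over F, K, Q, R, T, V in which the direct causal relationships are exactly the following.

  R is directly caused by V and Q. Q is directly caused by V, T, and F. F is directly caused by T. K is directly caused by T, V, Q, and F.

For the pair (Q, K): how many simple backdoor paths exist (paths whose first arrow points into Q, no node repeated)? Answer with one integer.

5

A backdoor path from Q to K is any simple undirected path whose first edge points into Q (i.e. leaves Q via a parent).
Parents of Q: {F, T, V}.
Enumerating:
  P1: Q <- V -> K
  P2: Q <- T -> F -> K
  P3: Q <- T -> K
  P4: Q <- F <- T -> K
  P5: Q <- F -> K
That exhausts the simple backdoor paths. Count: 5.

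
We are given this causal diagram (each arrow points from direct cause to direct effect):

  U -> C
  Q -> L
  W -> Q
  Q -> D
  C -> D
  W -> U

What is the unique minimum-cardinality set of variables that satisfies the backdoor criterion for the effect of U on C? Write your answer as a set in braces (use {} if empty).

{}

Variables eligible for adjustment (non-descendants of U, excluding U and C): {L, Q, W}.
Backdoor paths from U to C:
  P1: U <- W -> Q -> D <- C
Each backdoor path contains an unconditioned collider, so every path is already blocked with the empty conditioning set:
  P1: blocked at collider D (neither it nor any descendant is in the conditioning set).
The empty set is therefore the unique smallest valid set.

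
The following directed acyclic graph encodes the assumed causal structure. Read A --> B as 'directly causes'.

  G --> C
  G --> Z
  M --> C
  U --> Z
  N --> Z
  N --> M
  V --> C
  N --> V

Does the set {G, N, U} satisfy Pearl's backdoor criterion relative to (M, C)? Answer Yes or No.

Yes

Backdoor paths from M to C (paths whose first edge points into M):
  P1: M <- N -> V -> C
  P2: M <- N -> Z <- G -> C
Condition 1 (no descendant of M in the set): holds — descendants of M are {C}; none are in {G, N, U}.
Condition 2 (every backdoor path blocked by {G, N, U}):
  P1: blocked at fork node N ∈ conditioning set.
  P2: blocked at fork node N ∈ conditioning set.
{G, N, U} satisfies the backdoor criterion.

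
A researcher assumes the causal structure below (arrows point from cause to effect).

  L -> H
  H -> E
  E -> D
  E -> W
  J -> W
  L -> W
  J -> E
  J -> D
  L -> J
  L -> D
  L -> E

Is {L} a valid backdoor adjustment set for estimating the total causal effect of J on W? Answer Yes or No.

Yes

Backdoor paths from J to W (paths whose first edge points into J):
  P1: J <- L -> H -> E -> W
  P2: J <- L -> E -> W
  P3: J <- L -> W
  P4: J <- L -> D <- E -> W
Condition 1 (no descendant of J in the set): holds — descendants of J are {D, E, W}; none are in {L}.
Condition 2 (every backdoor path blocked by {L}):
  P1: blocked at fork node L ∈ conditioning set.
  P2: blocked at fork node L ∈ conditioning set.
  P3: blocked at fork node L ∈ conditioning set.
  P4: blocked at fork node L ∈ conditioning set.
{L} satisfies the backdoor criterion.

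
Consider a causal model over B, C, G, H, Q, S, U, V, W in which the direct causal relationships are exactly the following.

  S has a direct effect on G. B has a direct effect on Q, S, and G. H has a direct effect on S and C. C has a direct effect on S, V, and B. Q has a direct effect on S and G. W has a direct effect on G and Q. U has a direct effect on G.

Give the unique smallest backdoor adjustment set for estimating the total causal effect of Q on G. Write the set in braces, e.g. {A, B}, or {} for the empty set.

{B, W}

Variables eligible for adjustment (non-descendants of Q, excluding Q and G): {B, C, H, U, V, W}.
Backdoor paths from Q to G:
  P1: Q <- W -> G
  P2: Q <- B <- C <- H -> S -> G
  P3: Q <- B <- C -> S -> G
  P4: Q <- B -> S -> G
  P5: Q <- B -> G
The empty set is not sufficient: P1 (Q <- W -> G) has no collider blocking it and no conditioned non-collider, so it is open.
Try {B, W}:
  P1: blocked at fork node W ∈ conditioning set.
  P2: blocked at chain node B ∈ conditioning set.
  P3: blocked at chain node B ∈ conditioning set.
  P4: blocked at fork node B ∈ conditioning set.
  P5: blocked at fork node B ∈ conditioning set.
{B, W} contains no descendant of Q and blocks every backdoor path.
Every element of {B, W} is needed (dropping B leaves P2 open; dropping W leaves P1 open), so no proper subset is valid.
Among all size-2 subsets of the eligible variables, only {B, W} blocks every backdoor path, so it is the unique smallest valid adjustment set.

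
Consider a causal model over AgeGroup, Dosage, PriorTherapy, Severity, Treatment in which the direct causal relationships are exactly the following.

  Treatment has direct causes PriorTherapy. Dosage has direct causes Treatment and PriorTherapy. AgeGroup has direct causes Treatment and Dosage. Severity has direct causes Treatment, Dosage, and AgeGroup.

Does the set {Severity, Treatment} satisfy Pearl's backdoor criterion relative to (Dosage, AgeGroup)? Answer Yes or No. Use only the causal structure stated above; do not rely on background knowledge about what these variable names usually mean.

No

Backdoor paths from Dosage to AgeGroup (paths whose first edge points into Dosage):
  P1: Dosage <- PriorTherapy -> Treatment -> AgeGroup
  P2: Dosage <- PriorTherapy -> Treatment -> Severity <- AgeGroup
  P3: Dosage <- Treatment -> AgeGroup
  P4: Dosage <- Treatment -> Severity <- AgeGroup
Condition 1 (no descendant of Dosage in the set): FAILS — Severity is a descendant of Dosage.
Condition 2 (every backdoor path blocked by {Severity, Treatment}):
  P1: blocked at chain node Treatment ∈ conditioning set.
  P2: blocked at chain node Treatment ∈ conditioning set.
  P3: blocked at fork node Treatment ∈ conditioning set.
  P4: blocked at fork node Treatment ∈ conditioning set.
{Severity, Treatment} does not satisfy the backdoor criterion.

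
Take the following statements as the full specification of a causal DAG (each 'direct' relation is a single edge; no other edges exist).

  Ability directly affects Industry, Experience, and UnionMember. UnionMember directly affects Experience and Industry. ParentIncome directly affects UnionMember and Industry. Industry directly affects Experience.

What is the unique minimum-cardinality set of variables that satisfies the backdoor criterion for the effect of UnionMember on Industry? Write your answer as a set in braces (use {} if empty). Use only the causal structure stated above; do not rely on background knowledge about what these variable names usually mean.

Variables eligible for adjustment (non-descendants of UnionMember, excluding UnionMember and Industry): {Ability, ParentIncome}.
Backdoor paths from UnionMember to Industry:
  P1: UnionMember <- ParentIncome -> Industry
  P2: UnionMember <- Ability -> Industry
  P3: UnionMember <- Ability -> Experience <- Industry
The empty set is not sufficient: P1 (UnionMember <- ParentIncome -> Industry) has no collider blocking it and no conditioned non-collider, so it is open.
Try {Ability, ParentIncome}:
  P1: blocked at fork node ParentIncome ∈ conditioning set.
  P2: blocked at fork node Ability ∈ conditioning set.
  P3: blocked at fork node Ability ∈ conditioning set.
{Ability, ParentIncome} contains no descendant of UnionMember and blocks every backdoor path.
Every element of {Ability, ParentIncome} is needed (dropping Ability leaves P2 open; dropping ParentIncome leaves P1 open), so no proper subset is valid.
Among all size-2 subsets of the eligible variables, only {Ability, ParentIncome} blocks every backdoor path, so it is the unique smallest valid adjustment set.

{Ability, ParentIncome}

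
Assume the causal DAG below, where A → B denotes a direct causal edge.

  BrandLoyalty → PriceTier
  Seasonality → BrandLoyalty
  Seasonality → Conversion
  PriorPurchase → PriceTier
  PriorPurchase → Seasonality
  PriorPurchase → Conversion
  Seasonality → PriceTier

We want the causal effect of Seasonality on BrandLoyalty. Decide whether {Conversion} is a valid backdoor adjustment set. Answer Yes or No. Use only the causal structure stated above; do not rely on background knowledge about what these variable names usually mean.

Backdoor paths from Seasonality to BrandLoyalty (paths whose first edge points into Seasonality):
  P1: Seasonality <- PriorPurchase -> PriceTier <- BrandLoyalty
Condition 1 (no descendant of Seasonality in the set): FAILS — Conversion is a descendant of Seasonality.
Condition 2 (every backdoor path blocked by {Conversion}):
  P1: blocked at collider PriceTier (neither it nor any descendant is in the conditioning set).
{Conversion} does not satisfy the backdoor criterion.

No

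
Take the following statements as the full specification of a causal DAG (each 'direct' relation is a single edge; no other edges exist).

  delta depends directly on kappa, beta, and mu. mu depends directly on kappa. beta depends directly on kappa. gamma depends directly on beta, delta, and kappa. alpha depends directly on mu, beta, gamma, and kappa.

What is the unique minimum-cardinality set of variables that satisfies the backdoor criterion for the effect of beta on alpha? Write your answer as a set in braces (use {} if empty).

Variables eligible for adjustment (non-descendants of beta, excluding beta and alpha): {kappa, mu}.
Backdoor paths from beta to alpha:
  P1: beta <- kappa -> mu -> delta -> gamma -> alpha
  P2: beta <- kappa -> mu -> alpha
  P3: beta <- kappa -> delta <- mu -> alpha
  P4: beta <- kappa -> delta -> gamma -> alpha
  P5: beta <- kappa -> gamma <- delta <- mu -> alpha
  P6: beta <- kappa -> gamma -> alpha
  P7: beta <- kappa -> alpha
The empty set is not sufficient: P1 (beta <- kappa -> mu -> delta -> gamma -> alpha) has no collider blocking it and no conditioned non-collider, so it is open.
Try {kappa}:
  P1: blocked at fork node kappa ∈ conditioning set.
  P2: blocked at fork node kappa ∈ conditioning set.
  P3: blocked at fork node kappa ∈ conditioning set.
  P4: blocked at fork node kappa ∈ conditioning set.
  P5: blocked at fork node kappa ∈ conditioning set.
  P6: blocked at fork node kappa ∈ conditioning set.
  P7: blocked at fork node kappa ∈ conditioning set.
{kappa} contains no descendant of beta and blocks every backdoor path.
No other singleton works — e.g. {mu} leaves P4 open — so {kappa} is the unique smallest valid adjustment set.

{kappa}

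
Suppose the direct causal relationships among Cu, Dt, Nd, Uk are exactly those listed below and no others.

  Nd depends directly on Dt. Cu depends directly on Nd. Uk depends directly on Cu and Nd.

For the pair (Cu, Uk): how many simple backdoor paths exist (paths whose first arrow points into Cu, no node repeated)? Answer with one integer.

1

A backdoor path from Cu to Uk is any simple undirected path whose first edge points into Cu (i.e. leaves Cu via a parent).
Parents of Cu: {Nd}.
Enumerating:
  P1: Cu <- Nd -> Uk
That exhausts the simple backdoor paths. Count: 1.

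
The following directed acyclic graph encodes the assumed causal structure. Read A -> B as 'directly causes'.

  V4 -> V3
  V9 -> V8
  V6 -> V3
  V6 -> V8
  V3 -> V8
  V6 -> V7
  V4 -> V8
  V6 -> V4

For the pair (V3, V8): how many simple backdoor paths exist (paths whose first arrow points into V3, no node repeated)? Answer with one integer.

A backdoor path from V3 to V8 is any simple undirected path whose first edge points into V3 (i.e. leaves V3 via a parent).
Parents of V3: {V4, V6}.
Enumerating:
  P1: V3 <- V6 -> V4 -> V8
  P2: V3 <- V6 -> V8
  P3: V3 <- V4 <- V6 -> V8
  P4: V3 <- V4 -> V8
That exhausts the simple backdoor paths. Count: 4.

4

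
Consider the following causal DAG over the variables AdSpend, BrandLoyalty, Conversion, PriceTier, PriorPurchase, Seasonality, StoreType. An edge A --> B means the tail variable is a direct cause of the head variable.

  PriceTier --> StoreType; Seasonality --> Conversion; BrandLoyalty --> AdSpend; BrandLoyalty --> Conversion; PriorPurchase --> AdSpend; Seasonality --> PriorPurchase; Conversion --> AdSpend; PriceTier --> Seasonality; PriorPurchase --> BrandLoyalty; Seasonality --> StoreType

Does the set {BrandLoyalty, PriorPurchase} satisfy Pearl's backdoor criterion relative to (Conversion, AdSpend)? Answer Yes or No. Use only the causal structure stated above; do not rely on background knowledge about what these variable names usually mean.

Yes

Backdoor paths from Conversion to AdSpend (paths whose first edge points into Conversion):
  P1: Conversion <- Seasonality -> PriorPurchase -> BrandLoyalty -> AdSpend
  P2: Conversion <- Seasonality -> PriorPurchase -> AdSpend
  P3: Conversion <- BrandLoyalty <- PriorPurchase -> AdSpend
  P4: Conversion <- BrandLoyalty -> AdSpend
Condition 1 (no descendant of Conversion in the set): holds — descendants of Conversion are {AdSpend}; none are in {BrandLoyalty, PriorPurchase}.
Condition 2 (every backdoor path blocked by {BrandLoyalty, PriorPurchase}):
  P1: blocked at chain node PriorPurchase ∈ conditioning set.
  P2: blocked at chain node PriorPurchase ∈ conditioning set.
  P3: blocked at chain node BrandLoyalty ∈ conditioning set.
  P4: blocked at fork node BrandLoyalty ∈ conditioning set.
{BrandLoyalty, PriorPurchase} satisfies the backdoor criterion.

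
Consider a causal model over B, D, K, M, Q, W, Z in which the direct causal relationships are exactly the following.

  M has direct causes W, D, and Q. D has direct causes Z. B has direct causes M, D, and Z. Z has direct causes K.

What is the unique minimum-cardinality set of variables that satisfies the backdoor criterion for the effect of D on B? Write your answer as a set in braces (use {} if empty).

Variables eligible for adjustment (non-descendants of D, excluding D and B): {K, Q, W, Z}.
Backdoor paths from D to B:
  P1: D <- Z -> B
The empty set is not sufficient: P1 (D <- Z -> B) has no collider blocking it and no conditioned non-collider, so it is open.
Try {Z}:
  P1: blocked at fork node Z ∈ conditioning set.
{Z} contains no descendant of D and blocks every backdoor path.
No other singleton works — e.g. {Q} leaves P1 open — so {Z} is the unique smallest valid adjustment set.

{Z}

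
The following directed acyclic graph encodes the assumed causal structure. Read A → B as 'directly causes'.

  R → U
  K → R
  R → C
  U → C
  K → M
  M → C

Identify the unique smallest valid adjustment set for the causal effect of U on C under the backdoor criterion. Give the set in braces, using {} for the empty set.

{R}

Variables eligible for adjustment (non-descendants of U, excluding U and C): {K, M, R}.
Backdoor paths from U to C:
  P1: U <- R <- K -> M -> C
  P2: U <- R -> C
The empty set is not sufficient: P1 (U <- R <- K -> M -> C) has no collider blocking it and no conditioned non-collider, so it is open.
Try {R}:
  P1: blocked at chain node R ∈ conditioning set.
  P2: blocked at fork node R ∈ conditioning set.
{R} contains no descendant of U and blocks every backdoor path.
No other singleton works — e.g. {K} leaves P2 open — so {R} is the unique smallest valid adjustment set.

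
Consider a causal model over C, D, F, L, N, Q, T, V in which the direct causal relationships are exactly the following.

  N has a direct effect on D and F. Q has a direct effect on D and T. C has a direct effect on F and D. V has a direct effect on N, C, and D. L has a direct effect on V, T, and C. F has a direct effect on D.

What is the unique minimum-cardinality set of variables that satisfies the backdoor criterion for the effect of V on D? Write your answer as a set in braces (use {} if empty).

Variables eligible for adjustment (non-descendants of V, excluding V and D): {L, Q, T}.
Backdoor paths from V to D:
  P1: V <- L -> C -> F <- N -> D
  P2: V <- L -> C -> F -> D
  P3: V <- L -> C -> D
  P4: V <- L -> T <- Q -> D
The empty set is not sufficient: P2 (V <- L -> C -> F -> D) has no collider blocking it and no conditioned non-collider, so it is open.
Try {L}:
  P1: blocked at fork node L ∈ conditioning set.
  P2: blocked at fork node L ∈ conditioning set.
  P3: blocked at fork node L ∈ conditioning set.
  P4: blocked at fork node L ∈ conditioning set.
{L} contains no descendant of V and blocks every backdoor path.
No other singleton works — e.g. {Q} leaves P2 open — so {L} is the unique smallest valid adjustment set.

{L}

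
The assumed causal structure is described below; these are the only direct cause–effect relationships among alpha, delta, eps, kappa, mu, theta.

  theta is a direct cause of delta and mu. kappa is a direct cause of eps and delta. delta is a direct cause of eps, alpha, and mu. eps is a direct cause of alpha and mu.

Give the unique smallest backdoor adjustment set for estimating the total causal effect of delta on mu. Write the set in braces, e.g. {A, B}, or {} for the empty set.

Variables eligible for adjustment (non-descendants of delta, excluding delta and mu): {kappa, theta}.
Backdoor paths from delta to mu:
  P1: delta <- theta -> mu
  P2: delta <- kappa -> eps -> mu
The empty set is not sufficient: P1 (delta <- theta -> mu) has no collider blocking it and no conditioned non-collider, so it is open.
Try {kappa, theta}:
  P1: blocked at fork node theta ∈ conditioning set.
  P2: blocked at fork node kappa ∈ conditioning set.
{kappa, theta} contains no descendant of delta and blocks every backdoor path.
Every element of {kappa, theta} is needed (dropping kappa leaves P2 open; dropping theta leaves P1 open), so no proper subset is valid.
Among all size-2 subsets of the eligible variables, only {kappa, theta} blocks every backdoor path, so it is the unique smallest valid adjustment set.

{kappa, theta}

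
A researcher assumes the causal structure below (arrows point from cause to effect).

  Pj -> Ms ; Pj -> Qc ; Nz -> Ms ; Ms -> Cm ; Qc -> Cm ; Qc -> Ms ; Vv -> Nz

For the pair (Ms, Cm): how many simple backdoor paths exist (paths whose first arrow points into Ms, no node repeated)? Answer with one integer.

2

A backdoor path from Ms to Cm is any simple undirected path whose first edge points into Ms (i.e. leaves Ms via a parent).
Parents of Ms: {Nz, Pj, Qc}.
Enumerating:
  P1: Ms <- Pj -> Qc -> Cm
  P2: Ms <- Qc -> Cm
That exhausts the simple backdoor paths. Count: 2.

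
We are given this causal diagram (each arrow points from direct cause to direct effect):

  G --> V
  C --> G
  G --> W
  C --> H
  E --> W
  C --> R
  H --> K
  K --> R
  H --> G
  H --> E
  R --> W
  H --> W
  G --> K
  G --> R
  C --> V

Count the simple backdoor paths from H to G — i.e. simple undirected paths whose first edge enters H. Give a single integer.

A backdoor path from H to G is any simple undirected path whose first edge points into H (i.e. leaves H via a parent).
Parents of H: {C}.
Enumerating:
  P1: H <- C -> G
  P2: H <- C -> R <- G
  P3: H <- C -> R <- K <- G
  P4: H <- C -> R -> W <- G
  P5: H <- C -> V <- G
That exhausts the simple backdoor paths. Count: 5.

5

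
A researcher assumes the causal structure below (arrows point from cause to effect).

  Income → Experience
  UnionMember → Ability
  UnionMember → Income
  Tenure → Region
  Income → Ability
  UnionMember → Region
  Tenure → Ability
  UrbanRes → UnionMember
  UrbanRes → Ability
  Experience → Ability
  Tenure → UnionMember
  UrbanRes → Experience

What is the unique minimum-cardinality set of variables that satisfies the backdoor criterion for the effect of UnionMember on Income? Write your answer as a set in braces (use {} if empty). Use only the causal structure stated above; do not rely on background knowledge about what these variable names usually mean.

{}

Variables eligible for adjustment (non-descendants of UnionMember, excluding UnionMember and Income): {Tenure, UrbanRes}.
Backdoor paths from UnionMember to Income:
  P1: UnionMember <- UrbanRes -> Experience <- Income
  P2: UnionMember <- UrbanRes -> Experience -> Ability <- Income
  P3: UnionMember <- UrbanRes -> Ability <- Income
  P4: UnionMember <- UrbanRes -> Ability <- Experience <- Income
  P5: UnionMember <- Tenure -> Ability <- UrbanRes -> Experience <- Income
  P6: UnionMember <- Tenure -> Ability <- Income
  P7: UnionMember <- Tenure -> Ability <- Experience <- Income
Each backdoor path contains an unconditioned collider, so every path is already blocked with the empty conditioning set:
  P1: blocked at collider Experience (neither it nor any descendant is in the conditioning set).
  P2: blocked at collider Ability (neither it nor any descendant is in the conditioning set).
  P3: blocked at collider Ability (neither it nor any descendant is in the conditioning set).
  P4: blocked at collider Ability (neither it nor any descendant is in the conditioning set).
  P5: blocked at collider Ability (neither it nor any descendant is in the conditioning set).
  P6: blocked at collider Ability (neither it nor any descendant is in the conditioning set).
  P7: blocked at collider Ability (neither it nor any descendant is in the conditioning set).
The empty set is therefore the unique smallest valid set.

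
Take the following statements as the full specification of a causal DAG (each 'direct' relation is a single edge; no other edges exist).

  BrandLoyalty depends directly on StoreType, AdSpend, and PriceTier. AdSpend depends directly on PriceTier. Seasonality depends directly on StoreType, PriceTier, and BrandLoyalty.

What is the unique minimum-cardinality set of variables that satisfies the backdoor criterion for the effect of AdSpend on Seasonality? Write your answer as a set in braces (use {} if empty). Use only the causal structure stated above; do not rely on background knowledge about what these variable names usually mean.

{PriceTier}

Variables eligible for adjustment (non-descendants of AdSpend, excluding AdSpend and Seasonality): {PriceTier, StoreType}.
Backdoor paths from AdSpend to Seasonality:
  P1: AdSpend <- PriceTier -> BrandLoyalty <- StoreType -> Seasonality
  P2: AdSpend <- PriceTier -> BrandLoyalty -> Seasonality
  P3: AdSpend <- PriceTier -> Seasonality
The empty set is not sufficient: P2 (AdSpend <- PriceTier -> BrandLoyalty -> Seasonality) has no collider blocking it and no conditioned non-collider, so it is open.
Try {PriceTier}:
  P1: blocked at fork node PriceTier ∈ conditioning set.
  P2: blocked at fork node PriceTier ∈ conditioning set.
  P3: blocked at fork node PriceTier ∈ conditioning set.
{PriceTier} contains no descendant of AdSpend and blocks every backdoor path.
No other singleton works — e.g. {StoreType} leaves P2 open — so {PriceTier} is the unique smallest valid adjustment set.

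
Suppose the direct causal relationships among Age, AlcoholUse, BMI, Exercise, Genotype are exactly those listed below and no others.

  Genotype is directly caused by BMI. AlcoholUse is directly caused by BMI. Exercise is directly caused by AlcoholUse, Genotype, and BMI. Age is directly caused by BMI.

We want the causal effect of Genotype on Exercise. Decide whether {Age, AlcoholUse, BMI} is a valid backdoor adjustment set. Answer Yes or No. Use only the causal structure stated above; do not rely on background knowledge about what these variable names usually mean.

Yes

Backdoor paths from Genotype to Exercise (paths whose first edge points into Genotype):
  P1: Genotype <- BMI -> AlcoholUse -> Exercise
  P2: Genotype <- BMI -> Exercise
Condition 1 (no descendant of Genotype in the set): holds — descendants of Genotype are {Exercise}; none are in {Age, AlcoholUse, BMI}.
Condition 2 (every backdoor path blocked by {Age, AlcoholUse, BMI}):
  P1: blocked at fork node BMI ∈ conditioning set.
  P2: blocked at fork node BMI ∈ conditioning set.
{Age, AlcoholUse, BMI} satisfies the backdoor criterion.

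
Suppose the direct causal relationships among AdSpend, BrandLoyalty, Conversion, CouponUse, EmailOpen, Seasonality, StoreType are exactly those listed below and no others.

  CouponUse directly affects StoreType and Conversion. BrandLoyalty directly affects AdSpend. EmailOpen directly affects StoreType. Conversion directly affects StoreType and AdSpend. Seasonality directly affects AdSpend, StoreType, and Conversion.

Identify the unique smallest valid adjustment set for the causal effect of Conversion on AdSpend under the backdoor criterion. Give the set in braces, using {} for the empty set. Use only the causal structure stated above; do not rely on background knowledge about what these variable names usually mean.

{Seasonality}

Variables eligible for adjustment (non-descendants of Conversion, excluding Conversion and AdSpend): {BrandLoyalty, CouponUse, EmailOpen, Seasonality}.
Backdoor paths from Conversion to AdSpend:
  P1: Conversion <- CouponUse -> StoreType <- Seasonality -> AdSpend
  P2: Conversion <- Seasonality -> AdSpend
The empty set is not sufficient: P2 (Conversion <- Seasonality -> AdSpend) has no collider blocking it and no conditioned non-collider, so it is open.
Try {Seasonality}:
  P1: blocked at collider StoreType (neither it nor any descendant is in the conditioning set).
  P2: blocked at fork node Seasonality ∈ conditioning set.
{Seasonality} contains no descendant of Conversion and blocks every backdoor path.
No other singleton works — e.g. {EmailOpen} leaves P2 open — so {Seasonality} is the unique smallest valid adjustment set.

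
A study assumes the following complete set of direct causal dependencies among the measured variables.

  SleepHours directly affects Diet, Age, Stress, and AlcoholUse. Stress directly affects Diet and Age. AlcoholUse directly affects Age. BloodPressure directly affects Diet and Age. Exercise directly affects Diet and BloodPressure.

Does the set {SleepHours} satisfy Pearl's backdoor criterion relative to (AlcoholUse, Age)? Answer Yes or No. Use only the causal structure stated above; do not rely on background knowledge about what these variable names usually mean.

Yes

Backdoor paths from AlcoholUse to Age (paths whose first edge points into AlcoholUse):
  P1: AlcoholUse <- SleepHours -> Stress -> Age
  P2: AlcoholUse <- SleepHours -> Stress -> Diet <- Exercise -> BloodPressure -> Age
  P3: AlcoholUse <- SleepHours -> Stress -> Diet <- BloodPressure -> Age
  P4: AlcoholUse <- SleepHours -> Age
  P5: AlcoholUse <- SleepHours -> Diet <- Exercise -> BloodPressure -> Age
  P6: AlcoholUse <- SleepHours -> Diet <- Stress -> Age
  P7: AlcoholUse <- SleepHours -> Diet <- BloodPressure -> Age
Condition 1 (no descendant of AlcoholUse in the set): holds — descendants of AlcoholUse are {Age}; none are in {SleepHours}.
Condition 2 (every backdoor path blocked by {SleepHours}):
  P1: blocked at fork node SleepHours ∈ conditioning set.
  P2: blocked at fork node SleepHours ∈ conditioning set.
  P3: blocked at fork node SleepHours ∈ conditioning set.
  P4: blocked at fork node SleepHours ∈ conditioning set.
  P5: blocked at fork node SleepHours ∈ conditioning set.
  P6: blocked at fork node SleepHours ∈ conditioning set.
  P7: blocked at fork node SleepHours ∈ conditioning set.
{SleepHours} satisfies the backdoor criterion.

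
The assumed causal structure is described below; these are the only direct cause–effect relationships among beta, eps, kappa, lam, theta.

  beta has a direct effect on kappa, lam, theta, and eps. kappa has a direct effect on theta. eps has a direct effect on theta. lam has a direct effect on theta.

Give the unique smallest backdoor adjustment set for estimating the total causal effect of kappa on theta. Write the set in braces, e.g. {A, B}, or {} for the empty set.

{beta}

Variables eligible for adjustment (non-descendants of kappa, excluding kappa and theta): {beta, eps, lam}.
Backdoor paths from kappa to theta:
  P1: kappa <- beta -> lam -> theta
  P2: kappa <- beta -> eps -> theta
  P3: kappa <- beta -> theta
The empty set is not sufficient: P1 (kappa <- beta -> lam -> theta) has no collider blocking it and no conditioned non-collider, so it is open.
Try {beta}:
  P1: blocked at fork node beta ∈ conditioning set.
  P2: blocked at fork node beta ∈ conditioning set.
  P3: blocked at fork node beta ∈ conditioning set.
{beta} contains no descendant of kappa and blocks every backdoor path.
No other singleton works — e.g. {lam} leaves P2 open — so {beta} is the unique smallest valid adjustment set.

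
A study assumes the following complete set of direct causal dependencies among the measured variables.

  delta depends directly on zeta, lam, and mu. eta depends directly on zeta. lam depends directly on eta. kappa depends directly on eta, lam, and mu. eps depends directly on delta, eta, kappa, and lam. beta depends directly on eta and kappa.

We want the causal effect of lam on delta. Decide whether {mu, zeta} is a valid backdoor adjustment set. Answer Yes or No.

Yes

Backdoor paths from lam to delta (paths whose first edge points into lam):
  P1: lam <- eta <- zeta -> delta
  P2: lam <- eta -> kappa <- mu -> delta
  P3: lam <- eta -> kappa -> eps <- delta
  P4: lam <- eta -> beta <- kappa <- mu -> delta
  P5: lam <- eta -> beta <- kappa -> eps <- delta
  P6: lam <- eta -> eps <- kappa <- mu -> delta
  P7: lam <- eta -> eps <- delta
Condition 1 (no descendant of lam in the set): holds — descendants of lam are {beta, delta, eps, kappa}; none are in {mu, zeta}.
Condition 2 (every backdoor path blocked by {mu, zeta}):
  P1: blocked at fork node zeta ∈ conditioning set.
  P2: blocked at collider kappa (neither it nor any descendant is in the conditioning set).
  P3: blocked at collider eps (neither it nor any descendant is in the conditioning set).
  P4: blocked at collider beta (neither it nor any descendant is in the conditioning set).
  P5: blocked at collider beta (neither it nor any descendant is in the conditioning set).
  P6: blocked at collider eps (neither it nor any descendant is in the conditioning set).
  P7: blocked at collider eps (neither it nor any descendant is in the conditioning set).
{mu, zeta} satisfies the backdoor criterion.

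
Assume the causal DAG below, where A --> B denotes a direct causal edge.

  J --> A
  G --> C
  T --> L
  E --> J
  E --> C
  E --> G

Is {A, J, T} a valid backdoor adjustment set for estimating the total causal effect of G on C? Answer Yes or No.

Backdoor paths from G to C (paths whose first edge points into G):
  P1: G <- E -> C
Condition 1 (no descendant of G in the set): holds — descendants of G are {C}; none are in {A, J, T}.
Condition 2 (every backdoor path blocked by {A, J, T}):
  P1: open — no interior node is in the conditioning set.
{A, J, T} does not satisfy the backdoor criterion.

No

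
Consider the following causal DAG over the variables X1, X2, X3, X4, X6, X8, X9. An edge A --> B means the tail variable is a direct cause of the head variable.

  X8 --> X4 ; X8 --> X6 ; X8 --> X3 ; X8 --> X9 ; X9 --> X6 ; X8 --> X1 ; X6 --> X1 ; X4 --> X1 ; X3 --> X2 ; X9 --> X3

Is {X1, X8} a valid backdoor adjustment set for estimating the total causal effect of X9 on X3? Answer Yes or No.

No

Backdoor paths from X9 to X3 (paths whose first edge points into X9):
  P1: X9 <- X8 -> X3
Condition 1 (no descendant of X9 in the set): FAILS — X1 is a descendant of X9.
Condition 2 (every backdoor path blocked by {X1, X8}):
  P1: blocked at fork node X8 ∈ conditioning set.
{X1, X8} does not satisfy the backdoor criterion.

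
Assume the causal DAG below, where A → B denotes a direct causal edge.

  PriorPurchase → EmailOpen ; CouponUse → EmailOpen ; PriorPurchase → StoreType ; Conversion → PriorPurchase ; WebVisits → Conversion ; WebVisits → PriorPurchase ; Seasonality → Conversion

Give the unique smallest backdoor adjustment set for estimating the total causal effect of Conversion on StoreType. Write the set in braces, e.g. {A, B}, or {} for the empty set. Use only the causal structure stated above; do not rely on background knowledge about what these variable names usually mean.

Variables eligible for adjustment (non-descendants of Conversion, excluding Conversion and StoreType): {CouponUse, Seasonality, WebVisits}.
Backdoor paths from Conversion to StoreType:
  P1: Conversion <- WebVisits -> PriorPurchase -> StoreType
The empty set is not sufficient: P1 (Conversion <- WebVisits -> PriorPurchase -> StoreType) has no collider blocking it and no conditioned non-collider, so it is open.
Try {WebVisits}:
  P1: blocked at fork node WebVisits ∈ conditioning set.
{WebVisits} contains no descendant of Conversion and blocks every backdoor path.
No other singleton works — e.g. {Seasonality} leaves P1 open — so {WebVisits} is the unique smallest valid adjustment set.

{WebVisits}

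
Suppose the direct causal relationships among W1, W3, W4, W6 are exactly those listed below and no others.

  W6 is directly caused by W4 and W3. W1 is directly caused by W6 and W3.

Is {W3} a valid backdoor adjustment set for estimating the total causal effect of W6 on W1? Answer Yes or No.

Backdoor paths from W6 to W1 (paths whose first edge points into W6):
  P1: W6 <- W3 -> W1
Condition 1 (no descendant of W6 in the set): holds — descendants of W6 are {W1}; none are in {W3}.
Condition 2 (every backdoor path blocked by {W3}):
  P1: blocked at fork node W3 ∈ conditioning set.
{W3} satisfies the backdoor criterion.

Yes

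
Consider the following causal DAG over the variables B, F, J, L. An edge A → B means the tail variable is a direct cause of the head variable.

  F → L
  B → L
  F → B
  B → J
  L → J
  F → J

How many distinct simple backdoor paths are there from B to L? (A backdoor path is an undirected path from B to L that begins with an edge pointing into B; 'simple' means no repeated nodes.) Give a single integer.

A backdoor path from B to L is any simple undirected path whose first edge points into B (i.e. leaves B via a parent).
Parents of B: {F}.
Enumerating:
  P1: B <- F -> L
  P2: B <- F -> J <- L
That exhausts the simple backdoor paths. Count: 2.

2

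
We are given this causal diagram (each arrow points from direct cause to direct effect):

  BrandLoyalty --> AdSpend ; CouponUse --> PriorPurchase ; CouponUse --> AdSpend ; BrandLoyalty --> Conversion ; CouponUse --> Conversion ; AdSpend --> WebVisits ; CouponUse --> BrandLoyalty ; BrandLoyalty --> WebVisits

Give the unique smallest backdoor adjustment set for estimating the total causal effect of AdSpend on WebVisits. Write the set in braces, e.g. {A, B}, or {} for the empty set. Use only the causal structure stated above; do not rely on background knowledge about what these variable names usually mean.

{BrandLoyalty}

Variables eligible for adjustment (non-descendants of AdSpend, excluding AdSpend and WebVisits): {BrandLoyalty, Conversion, CouponUse, PriorPurchase}.
Backdoor paths from AdSpend to WebVisits:
  P1: AdSpend <- CouponUse -> BrandLoyalty -> WebVisits
  P2: AdSpend <- CouponUse -> Conversion <- BrandLoyalty -> WebVisits
  P3: AdSpend <- BrandLoyalty -> WebVisits
The empty set is not sufficient: P1 (AdSpend <- CouponUse -> BrandLoyalty -> WebVisits) has no collider blocking it and no conditioned non-collider, so it is open.
Try {BrandLoyalty}:
  P1: blocked at chain node BrandLoyalty ∈ conditioning set.
  P2: blocked at collider Conversion (neither it nor any descendant is in the conditioning set).
  P3: blocked at fork node BrandLoyalty ∈ conditioning set.
{BrandLoyalty} contains no descendant of AdSpend and blocks every backdoor path.
No other singleton works — e.g. {CouponUse} leaves P3 open — so {BrandLoyalty} is the unique smallest valid adjustment set.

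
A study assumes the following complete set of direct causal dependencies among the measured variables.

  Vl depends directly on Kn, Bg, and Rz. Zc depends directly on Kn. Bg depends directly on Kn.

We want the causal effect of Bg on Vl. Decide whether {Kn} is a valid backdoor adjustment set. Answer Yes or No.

Backdoor paths from Bg to Vl (paths whose first edge points into Bg):
  P1: Bg <- Kn -> Vl
Condition 1 (no descendant of Bg in the set): holds — descendants of Bg are {Vl}; none are in {Kn}.
Condition 2 (every backdoor path blocked by {Kn}):
  P1: blocked at fork node Kn ∈ conditioning set.
{Kn} satisfies the backdoor criterion.

Yes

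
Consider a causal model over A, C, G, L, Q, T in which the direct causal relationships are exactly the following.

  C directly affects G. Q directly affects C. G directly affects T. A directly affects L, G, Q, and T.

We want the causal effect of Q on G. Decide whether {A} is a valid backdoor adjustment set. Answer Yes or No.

Backdoor paths from Q to G (paths whose first edge points into Q):
  P1: Q <- A -> G
  P2: Q <- A -> T <- G
Condition 1 (no descendant of Q in the set): holds — descendants of Q are {C, G, T}; none are in {A}.
Condition 2 (every backdoor path blocked by {A}):
  P1: blocked at fork node A ∈ conditioning set.
  P2: blocked at fork node A ∈ conditioning set.
{A} satisfies the backdoor criterion.

Yes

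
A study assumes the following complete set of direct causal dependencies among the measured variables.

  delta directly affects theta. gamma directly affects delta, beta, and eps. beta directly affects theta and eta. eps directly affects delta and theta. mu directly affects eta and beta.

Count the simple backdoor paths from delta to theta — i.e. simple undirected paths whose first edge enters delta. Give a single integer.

A backdoor path from delta to theta is any simple undirected path whose first edge points into delta (i.e. leaves delta via a parent).
Parents of delta: {eps, gamma}.
Enumerating:
  P1: delta <- gamma -> eps -> theta
  P2: delta <- gamma -> beta -> theta
  P3: delta <- eps <- gamma -> beta -> theta
  P4: delta <- eps -> theta
That exhausts the simple backdoor paths. Count: 4.

4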